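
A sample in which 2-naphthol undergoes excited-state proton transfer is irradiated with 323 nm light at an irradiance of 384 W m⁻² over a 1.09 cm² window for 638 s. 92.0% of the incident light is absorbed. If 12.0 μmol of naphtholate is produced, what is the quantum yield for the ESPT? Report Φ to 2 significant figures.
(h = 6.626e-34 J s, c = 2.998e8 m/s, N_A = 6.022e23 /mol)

Φ = 0.18

Product: 12.0 μmol = 1.20e-5 mol.
Photon energy at 323 nm: hc/λ = (6.626e-34)(2.998e8)/(323e-9) = 6.150e-19 J.
Energy delivered: (384 W m⁻²)(1.09e-4 m²)(638 s) = 26.70 J.
Photons incident: 26.70 / 6.150e-19 = 4.341e19, i.e. 4.341e19/6.022e23 = 7.209e-5 mol.
Photons absorbed: 0.920 × 7.209e-5 = 6.632e-5 mol.
Φ = 1.20e-5 mol / 6.632e-5 mol photons = 0.18.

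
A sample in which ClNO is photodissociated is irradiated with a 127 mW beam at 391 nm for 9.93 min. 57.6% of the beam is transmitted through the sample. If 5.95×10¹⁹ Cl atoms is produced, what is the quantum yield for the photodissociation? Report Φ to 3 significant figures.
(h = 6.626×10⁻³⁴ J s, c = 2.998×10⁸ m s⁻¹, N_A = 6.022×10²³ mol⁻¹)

Φ = 0.942

Product: 5.95×10¹⁹ / 6.022×10²³ = 9.880×10⁻⁵ mol.
Photon energy at 391 nm: hc/λ = (6.626×10⁻³⁴)(2.998×10⁸)/(391×10⁻⁹) = 5.080×10⁻¹⁹ J.
Energy delivered: (127 mW)(595.8 s) = 75.67 J.
Photons incident: 75.67 / 5.080×10⁻¹⁹ = 1.490×10²⁰, i.e. 1.490×10²⁰/6.022×10²³ = 2.474×10⁻⁴ mol.
Fraction absorbed: 1 − 57.6/100 = 0.4240.
Photons absorbed: 0.4240 × 2.474×10⁻⁴ = 1.049×10⁻⁴ mol.
Φ = 9.880×10⁻⁵ mol / 1.049×10⁻⁴ mol photons = 0.942.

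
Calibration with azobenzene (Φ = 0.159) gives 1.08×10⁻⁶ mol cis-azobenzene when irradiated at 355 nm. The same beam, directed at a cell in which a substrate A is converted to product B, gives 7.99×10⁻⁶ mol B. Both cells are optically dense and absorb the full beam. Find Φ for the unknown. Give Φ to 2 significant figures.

Φ = 1.2

Photons absorbed by the actinometer: 1.08×10⁻⁶ / 0.159 = 6.792×10⁻⁶ mol.
Φ(unknown) = 7.99×10⁻⁶ / 6.792×10⁻⁶ = 1.2.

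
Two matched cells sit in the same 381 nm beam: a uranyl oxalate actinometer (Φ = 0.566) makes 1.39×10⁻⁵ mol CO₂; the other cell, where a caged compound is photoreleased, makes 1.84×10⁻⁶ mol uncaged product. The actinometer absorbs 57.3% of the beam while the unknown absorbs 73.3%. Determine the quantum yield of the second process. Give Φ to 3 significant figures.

Photons absorbed by the actinometer: 1.39×10⁻⁵ / 0.566 = 2.456×10⁻⁵ mol.
Incident flux: 2.456×10⁻⁵ / 0.573 = 4.286×10⁻⁵ einstein.
Absorbed by unknown: 0.733 × 4.286×10⁻⁵ = 3.142×10⁻⁵ mol.
Φ(unknown) = 1.84×10⁻⁶ / 3.142×10⁻⁵ = 0.0586.

Φ = 0.0586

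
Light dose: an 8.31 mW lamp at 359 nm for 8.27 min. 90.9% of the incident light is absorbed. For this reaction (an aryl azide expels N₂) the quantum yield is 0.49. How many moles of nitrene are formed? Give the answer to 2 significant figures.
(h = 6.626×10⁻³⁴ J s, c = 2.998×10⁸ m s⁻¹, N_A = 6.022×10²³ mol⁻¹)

5.5×10⁻⁶ mol

Photon energy at 359 nm: hc/λ = (6.626×10⁻³⁴)(2.998×10⁸)/(359×10⁻⁹) = 5.533×10⁻¹⁹ J.
Energy delivered: (8.31 mW)(496.2 s) = 4.123 J.
Photons incident: 4.123 / 5.533×10⁻¹⁹ = 7.452×10¹⁸, i.e. 7.452×10¹⁸/6.022×10²³ = 1.237×10⁻⁵ mol.
Photons absorbed: 0.909 × 1.237×10⁻⁵ = 1.124×10⁻⁵ mol.
Product: Φ × n_abs = 0.49 × 1.124×10⁻⁵ = 5.508×10⁻⁶ mol.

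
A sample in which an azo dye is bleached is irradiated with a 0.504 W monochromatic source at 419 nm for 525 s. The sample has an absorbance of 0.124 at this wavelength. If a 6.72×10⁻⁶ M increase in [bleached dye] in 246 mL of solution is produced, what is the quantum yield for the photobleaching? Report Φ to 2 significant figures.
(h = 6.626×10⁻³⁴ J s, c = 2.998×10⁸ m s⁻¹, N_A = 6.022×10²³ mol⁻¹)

Φ = 0.0072

Product: (6.72×10⁻⁶ M)(0.246 L) = 1.653×10⁻⁶ mol.
Photon energy at 419 nm: hc/λ = (6.626×10⁻³⁴)(2.998×10⁸)/(419×10⁻⁹) = 4.741×10⁻¹⁹ J.
Energy delivered: (0.504 W)(525 s) = 264.6 J.
Photons incident: 264.6 / 4.741×10⁻¹⁹ = 5.581×10²⁰, i.e. 5.581×10²⁰/6.022×10²³ = 9.268×10⁻⁴ mol.
Fraction absorbed: 1 − 10^(−0.124) = 0.2484.
Photons absorbed: 0.2484 × 9.268×10⁻⁴ = 2.302×10⁻⁴ mol.
Φ = 1.653×10⁻⁶ mol / 2.302×10⁻⁴ mol photons = 0.0072.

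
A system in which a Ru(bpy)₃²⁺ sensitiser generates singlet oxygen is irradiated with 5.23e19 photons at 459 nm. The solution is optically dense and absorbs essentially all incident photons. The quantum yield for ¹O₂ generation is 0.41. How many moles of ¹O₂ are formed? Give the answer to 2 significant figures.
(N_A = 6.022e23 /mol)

3.6e-5 mol

Moles of photons: 5.23e19 / 6.022e23 = 8.685e-5 mol.
Product: Φ × n_abs = 0.41 × 8.685e-5 = 3.561e-5 mol.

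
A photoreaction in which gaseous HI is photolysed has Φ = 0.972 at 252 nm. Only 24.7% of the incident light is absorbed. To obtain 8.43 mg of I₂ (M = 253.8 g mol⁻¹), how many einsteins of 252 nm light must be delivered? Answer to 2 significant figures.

Product: 8.43 mg / 253.8 g mol⁻¹ = 3.322×10⁻⁵ mol.
Photons that must be absorbed: 3.322×10⁻⁵ / 0.972 = 3.418×10⁻⁵ mol.
Incident photons needed: 3.418×10⁻⁵ / 0.247 = 1.384×10⁻⁴ mol.

1.4×10⁻⁴ einstein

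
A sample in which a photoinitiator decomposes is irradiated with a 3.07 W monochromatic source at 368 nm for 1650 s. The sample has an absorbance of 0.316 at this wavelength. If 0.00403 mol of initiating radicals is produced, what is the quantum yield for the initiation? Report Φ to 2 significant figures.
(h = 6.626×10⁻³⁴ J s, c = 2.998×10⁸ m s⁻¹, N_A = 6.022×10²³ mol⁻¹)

Φ = 0.50

Photon energy at 368 nm: hc/λ = (6.626×10⁻³⁴)(2.998×10⁸)/(368×10⁻⁹) = 5.398×10⁻¹⁹ J.
Energy delivered: (3.07 W)(1650 s) = 5066 J.
Photons incident: 5066 / 5.398×10⁻¹⁹ = 9.385×10²¹, i.e. 9.385×10²¹/6.022×10²³ = 0.01558 mol.
Fraction absorbed: 1 − 10^(−0.316) = 0.5169.
Photons absorbed: 0.5169 × 0.01558 = 0.008053 mol.
Φ = 0.00403 mol / 0.008053 mol photons = 0.50.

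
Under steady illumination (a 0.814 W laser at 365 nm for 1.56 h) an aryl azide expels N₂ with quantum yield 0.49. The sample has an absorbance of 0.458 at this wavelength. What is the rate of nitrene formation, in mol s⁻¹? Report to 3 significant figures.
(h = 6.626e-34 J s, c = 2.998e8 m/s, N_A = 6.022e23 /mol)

Photon energy at 365 nm: hc/λ = (6.626e-34)(2.998e8)/(365e-9) = 5.442e-19 J.
Energy delivered: (0.814 W)(5616 s) = 4571 J.
Photons incident: 4571 / 5.442e-19 = 8.399e21, i.e. 8.399e21/6.022e23 = 0.01395 mol.
Fraction absorbed: 1 − 10^(−0.458) = 0.6517.
Photons absorbed: 0.6517 × 0.01395 = 0.009091 mol.
Product formed: 0.49 × 0.009091 = 0.004455 mol.
Rate: 0.004455 / 5616 s = 7.93e-7 mol s⁻¹.

7.93e-7 mol s⁻¹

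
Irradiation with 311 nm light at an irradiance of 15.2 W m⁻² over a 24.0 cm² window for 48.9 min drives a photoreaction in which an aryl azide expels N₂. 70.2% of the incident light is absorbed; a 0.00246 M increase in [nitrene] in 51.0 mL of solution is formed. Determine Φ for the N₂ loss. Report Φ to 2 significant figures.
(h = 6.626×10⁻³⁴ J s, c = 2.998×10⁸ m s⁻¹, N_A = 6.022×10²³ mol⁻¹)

Φ = 0.64

Product: (0.00246 M)(0.051 L) = 1.255×10⁻⁴ mol.
Photon energy at 311 nm: hc/λ = (6.626×10⁻³⁴)(2.998×10⁸)/(311×10⁻⁹) = 6.387×10⁻¹⁹ J.
Energy delivered: (15.2 W m⁻²)(24.0×10⁻⁴ m²)(2934 s) = 107.0 J.
Photons incident: 107.0 / 6.387×10⁻¹⁹ = 1.675×10²⁰, i.e. 1.675×10²⁰/6.022×10²³ = 2.781×10⁻⁴ mol.
Photons absorbed: 0.702 × 2.781×10⁻⁴ = 1.952×10⁻⁴ mol.
Φ = 1.255×10⁻⁴ mol / 1.952×10⁻⁴ mol photons = 0.64.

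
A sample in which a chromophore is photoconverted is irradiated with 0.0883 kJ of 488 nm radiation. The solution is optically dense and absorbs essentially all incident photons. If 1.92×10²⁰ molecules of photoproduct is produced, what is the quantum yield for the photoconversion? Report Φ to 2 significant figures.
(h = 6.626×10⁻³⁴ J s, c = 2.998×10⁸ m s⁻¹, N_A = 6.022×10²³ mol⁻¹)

Product: 1.92×10²⁰ / 6.022×10²³ = 3.188×10⁻⁴ mol.
Photon energy at 488 nm: hc/λ = (6.626×10⁻³⁴)(2.998×10⁸)/(488×10⁻⁹) = 4.071×10⁻¹⁹ J.
Incident energy: 0.0883 kJ = 88.3 J.
Photons incident: 88.3 / 4.071×10⁻¹⁹ = 2.169×10²⁰, i.e. 2.169×10²⁰/6.022×10²³ = 3.602×10⁻⁴ mol.
Φ = 3.188×10⁻⁴ mol / 3.602×10⁻⁴ mol photons = 0.89.

Φ = 0.89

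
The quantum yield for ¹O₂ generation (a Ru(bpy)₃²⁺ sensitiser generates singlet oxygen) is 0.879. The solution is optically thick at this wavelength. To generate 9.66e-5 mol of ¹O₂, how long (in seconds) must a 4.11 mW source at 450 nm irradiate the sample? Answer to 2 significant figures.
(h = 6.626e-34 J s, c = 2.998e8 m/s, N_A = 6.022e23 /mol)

Photons that must be absorbed: 9.66e-5 / 0.879 = 1.099e-4 mol.
Photon energy: hc/λ = 4.414e-19 J; per mole, 2.658e5 J mol⁻¹.
Energy required: 1.099e-4 × 2.658e5 = 29.21 J.
Time: 29.21 J / 0.00411 W = 7100 s.

t ≈ 7100 s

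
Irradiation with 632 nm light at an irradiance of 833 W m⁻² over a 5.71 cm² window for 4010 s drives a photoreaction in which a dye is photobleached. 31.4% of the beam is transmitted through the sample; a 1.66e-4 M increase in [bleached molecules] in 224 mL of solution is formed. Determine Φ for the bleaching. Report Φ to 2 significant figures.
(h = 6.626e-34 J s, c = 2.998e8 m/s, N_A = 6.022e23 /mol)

Product: (1.66e-4 M)(0.224 L) = 3.718e-5 mol.
Photon energy at 632 nm: hc/λ = (6.626e-34)(2.998e8)/(632e-9) = 3.143e-19 J.
Energy delivered: (833 W m⁻²)(5.71e-4 m²)(4010 s) = 1907 J.
Photons incident: 1907 / 3.143e-19 = 6.067e21, i.e. 6.067e21/6.022e23 = 0.01007 mol.
Fraction absorbed: 1 − 31.4/100 = 0.6860.
Photons absorbed: 0.6860 × 0.01007 = 0.006908 mol.
Φ = 3.718e-5 mol / 0.006908 mol photons = 0.0054.

Φ = 0.0054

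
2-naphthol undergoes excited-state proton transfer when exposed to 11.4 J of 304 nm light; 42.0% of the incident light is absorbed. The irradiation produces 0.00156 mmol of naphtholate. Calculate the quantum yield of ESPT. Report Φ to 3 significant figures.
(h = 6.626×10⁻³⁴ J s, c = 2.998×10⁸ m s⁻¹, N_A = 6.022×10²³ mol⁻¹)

Φ = 0.128

Product: 0.00156 mmol = 1.56×10⁻⁶ mol.
Photon energy at 304 nm: hc/λ = (6.626×10⁻³⁴)(2.998×10⁸)/(304×10⁻⁹) = 6.534×10⁻¹⁹ J.
Photons incident: 11.4 / 6.534×10⁻¹⁹ = 1.745×10¹⁹, i.e. 1.745×10¹⁹/6.022×10²³ = 2.898×10⁻⁵ mol.
Photons absorbed: 0.420 × 2.898×10⁻⁵ = 1.217×10⁻⁵ mol.
Φ = 1.56×10⁻⁶ mol / 1.217×10⁻⁵ mol photons = 0.128.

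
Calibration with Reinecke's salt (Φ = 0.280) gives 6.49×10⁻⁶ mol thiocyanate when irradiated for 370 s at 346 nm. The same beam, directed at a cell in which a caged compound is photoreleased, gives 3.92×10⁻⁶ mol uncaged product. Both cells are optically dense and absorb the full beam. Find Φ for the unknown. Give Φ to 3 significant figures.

Φ = 0.169

Photons absorbed by the actinometer: 6.49×10⁻⁶ / 0.280 = 2.318×10⁻⁵ mol.
Φ(unknown) = 3.92×10⁻⁶ / 2.318×10⁻⁵ = 0.169.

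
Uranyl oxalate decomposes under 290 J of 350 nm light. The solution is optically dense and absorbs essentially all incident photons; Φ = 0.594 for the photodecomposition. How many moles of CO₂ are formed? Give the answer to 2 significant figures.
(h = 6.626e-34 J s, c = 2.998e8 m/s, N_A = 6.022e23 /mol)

5.0e-4 mol

Photon energy at 350 nm: hc/λ = (6.626e-34)(2.998e8)/(350e-9) = 5.676e-19 J.
Photons incident: 290 / 5.676e-19 = 5.109e20, i.e. 5.109e20/6.022e23 = 8.484e-4 mol.
Product: Φ × n_abs = 0.594 × 8.484e-4 = 5.039e-4 mol.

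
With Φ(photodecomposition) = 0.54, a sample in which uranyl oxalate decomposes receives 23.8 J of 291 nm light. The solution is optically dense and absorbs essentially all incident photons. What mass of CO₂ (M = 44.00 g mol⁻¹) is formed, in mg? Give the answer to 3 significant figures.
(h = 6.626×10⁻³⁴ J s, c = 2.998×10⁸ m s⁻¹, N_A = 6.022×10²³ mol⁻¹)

Photon energy at 291 nm: hc/λ = (6.626×10⁻³⁴)(2.998×10⁸)/(291×10⁻⁹) = 6.826×10⁻¹⁹ J.
Photons incident: 23.8 / 6.826×10⁻¹⁹ = 3.487×10¹⁹, i.e. 3.487×10¹⁹/6.022×10²³ = 5.790×10⁻⁵ mol.
Product: Φ × n_abs = 0.54 × 5.790×10⁻⁵ = 3.127×10⁻⁵ mol.
Mass: 3.127×10⁻⁵ × 44.00 = 0.001376 g = 1.38 mg.

1.38 mg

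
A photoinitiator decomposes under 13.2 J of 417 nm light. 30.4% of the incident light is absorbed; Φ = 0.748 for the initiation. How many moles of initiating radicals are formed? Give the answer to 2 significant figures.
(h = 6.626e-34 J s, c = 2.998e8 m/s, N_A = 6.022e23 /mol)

Photon energy at 417 nm: hc/λ = (6.626e-34)(2.998e8)/(417e-9) = 4.764e-19 J.
Photons incident: 13.2 / 4.764e-19 = 2.771e19, i.e. 2.771e19/6.022e23 = 4.601e-5 mol.
Photons absorbed: 0.304 × 4.601e-5 = 1.399e-5 mol.
Product: Φ × n_abs = 0.748 × 1.399e-5 = 1.046e-5 mol.

1.0e-5 mol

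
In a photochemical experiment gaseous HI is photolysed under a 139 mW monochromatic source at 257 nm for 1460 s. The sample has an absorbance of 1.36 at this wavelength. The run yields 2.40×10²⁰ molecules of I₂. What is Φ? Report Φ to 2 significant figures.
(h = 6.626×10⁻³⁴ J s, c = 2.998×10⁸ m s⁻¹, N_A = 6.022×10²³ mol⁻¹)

Φ = 0.96

Product: 2.40×10²⁰ / 6.022×10²³ = 3.985×10⁻⁴ mol.
Photon energy at 257 nm: hc/λ = (6.626×10⁻³⁴)(2.998×10⁸)/(257×10⁻⁹) = 7.729×10⁻¹⁹ J.
Energy delivered: (139 mW)(1460 s) = 202.9 J.
Photons incident: 202.9 / 7.729×10⁻¹⁹ = 2.625×10²⁰, i.e. 2.625×10²⁰/6.022×10²³ = 4.359×10⁻⁴ mol.
Fraction absorbed: 1 − 10^(−1.36) = 0.9563.
Photons absorbed: 0.9563 × 4.359×10⁻⁴ = 4.169×10⁻⁴ mol.
Φ = 3.985×10⁻⁴ mol / 4.169×10⁻⁴ mol photons = 0.96.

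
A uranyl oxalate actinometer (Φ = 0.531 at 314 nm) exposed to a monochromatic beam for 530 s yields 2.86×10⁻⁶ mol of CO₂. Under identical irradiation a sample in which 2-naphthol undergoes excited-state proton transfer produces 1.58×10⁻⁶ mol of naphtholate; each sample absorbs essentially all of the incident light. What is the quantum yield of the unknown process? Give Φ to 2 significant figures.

Φ = 0.29

Photons absorbed by the actinometer: 2.86×10⁻⁶ / 0.531 = 5.386×10⁻⁶ mol.
Φ(unknown) = 1.58×10⁻⁶ / 5.386×10⁻⁶ = 0.29.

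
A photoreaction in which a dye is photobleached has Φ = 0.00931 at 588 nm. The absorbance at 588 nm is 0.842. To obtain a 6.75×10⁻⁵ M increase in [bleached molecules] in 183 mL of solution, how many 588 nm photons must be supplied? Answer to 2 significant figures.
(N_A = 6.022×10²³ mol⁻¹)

Product: (6.75×10⁻⁵ M)(0.183 L) = 1.235×10⁻⁵ mol.
Photons that must be absorbed: 1.235×10⁻⁵ / 0.00931 = 0.001327 mol.
Fraction absorbed: 1 − 10^(−0.842) = 0.8561.
Incident photons needed: 0.001327 / 0.8561 = 0.001550 mol.
Photon count: 0.001550 × 6.022×10²³ = 9.3×10²⁰.

9.3×10²⁰ photons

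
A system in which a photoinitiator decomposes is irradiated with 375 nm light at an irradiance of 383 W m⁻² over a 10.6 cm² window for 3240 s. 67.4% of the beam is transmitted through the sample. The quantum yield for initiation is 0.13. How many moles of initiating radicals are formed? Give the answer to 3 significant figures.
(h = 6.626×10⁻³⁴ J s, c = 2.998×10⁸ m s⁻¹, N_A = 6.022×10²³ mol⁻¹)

1.75×10⁻⁴ mol

Photon energy at 375 nm: hc/λ = (6.626×10⁻³⁴)(2.998×10⁸)/(375×10⁻⁹) = 5.297×10⁻¹⁹ J.
Energy delivered: (383 W m⁻²)(10.6×10⁻⁴ m²)(3240 s) = 1315 J.
Photons incident: 1315 / 5.297×10⁻¹⁹ = 2.483×10²¹, i.e. 2.483×10²¹/6.022×10²³ = 0.004123 mol.
Fraction absorbed: 1 − 67.4/100 = 0.3260.
Photons absorbed: 0.3260 × 0.004123 = 0.001344 mol.
Product: Φ × n_abs = 0.13 × 0.001344 = 1.747×10⁻⁴ mol.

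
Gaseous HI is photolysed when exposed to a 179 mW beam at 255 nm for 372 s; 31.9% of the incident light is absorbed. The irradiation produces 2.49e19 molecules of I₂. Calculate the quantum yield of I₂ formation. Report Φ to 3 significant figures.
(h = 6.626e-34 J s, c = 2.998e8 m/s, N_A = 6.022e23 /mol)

Φ = 0.913

Product: 2.49e19 / 6.022e23 = 4.135e-5 mol.
Photon energy at 255 nm: hc/λ = (6.626e-34)(2.998e8)/(255e-9) = 7.790e-19 J.
Energy delivered: (179 mW)(372 s) = 66.59 J.
Photons incident: 66.59 / 7.790e-19 = 8.548e19, i.e. 8.548e19/6.022e23 = 1.419e-4 mol.
Photons absorbed: 0.319 × 1.419e-4 = 4.527e-5 mol.
Φ = 4.135e-5 mol / 4.527e-5 mol photons = 0.913.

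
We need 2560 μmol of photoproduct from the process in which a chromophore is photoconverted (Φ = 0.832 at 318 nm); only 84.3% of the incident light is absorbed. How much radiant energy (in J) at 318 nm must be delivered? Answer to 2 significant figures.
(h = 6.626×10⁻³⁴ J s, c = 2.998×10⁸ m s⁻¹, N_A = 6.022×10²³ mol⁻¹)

1400 J

Product: 2560 μmol = 0.00256 mol.
Photons that must be absorbed: 0.00256 / 0.832 = 0.003077 mol.
Incident photons needed: 0.003077 / 0.843 = 0.003650 mol.
Photon energy: hc/λ = 6.247×10⁻¹⁹ J; per mole, 3.762×10⁵ J mol⁻¹.
Energy required: 0.003650 × 3.762×10⁵ = 1400 J.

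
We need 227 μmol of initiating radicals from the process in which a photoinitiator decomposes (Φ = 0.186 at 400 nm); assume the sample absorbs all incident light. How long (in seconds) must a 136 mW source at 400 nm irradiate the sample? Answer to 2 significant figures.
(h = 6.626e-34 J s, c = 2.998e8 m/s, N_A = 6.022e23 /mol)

Product: 227 μmol = 2.27e-4 mol.
Photons that must be absorbed: 2.27e-4 / 0.186 = 0.001220 mol.
Photon energy: hc/λ = 4.966e-19 J; per mole, 2.991e5 J mol⁻¹.
Energy required: 0.001220 × 2.991e5 = 364.9 J.
Time: 364.9 J / 0.136 W = 2700 s.

t ≈ 2700 s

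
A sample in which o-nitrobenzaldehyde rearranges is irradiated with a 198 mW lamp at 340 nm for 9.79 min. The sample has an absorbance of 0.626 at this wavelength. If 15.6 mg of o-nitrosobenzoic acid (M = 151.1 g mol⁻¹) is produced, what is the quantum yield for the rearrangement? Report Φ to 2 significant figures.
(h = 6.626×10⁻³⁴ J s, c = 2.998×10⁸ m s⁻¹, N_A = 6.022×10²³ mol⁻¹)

Φ = 0.41

Product: 15.6 mg / 151.1 g mol⁻¹ = 1.032×10⁻⁴ mol.
Photon energy at 340 nm: hc/λ = (6.626×10⁻³⁴)(2.998×10⁸)/(340×10⁻⁹) = 5.843×10⁻¹⁹ J.
Energy delivered: (198 mW)(587.4 s) = 116.3 J.
Photons incident: 116.3 / 5.843×10⁻¹⁹ = 1.990×10²⁰, i.e. 1.990×10²⁰/6.022×10²³ = 3.305×10⁻⁴ mol.
Fraction absorbed: 1 − 10^(−0.626) = 0.7634.
Photons absorbed: 0.7634 × 3.305×10⁻⁴ = 2.523×10⁻⁴ mol.
Φ = 1.032×10⁻⁴ mol / 2.523×10⁻⁴ mol photons = 0.41.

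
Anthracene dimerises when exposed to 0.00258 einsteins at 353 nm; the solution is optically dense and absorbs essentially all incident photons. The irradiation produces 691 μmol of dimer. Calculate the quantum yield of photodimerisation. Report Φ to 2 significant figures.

Φ = 0.27

Product: 691 μmol = 6.91×10⁻⁴ mol.
Φ = 6.91×10⁻⁴ mol / 0.00258 mol photons = 0.27.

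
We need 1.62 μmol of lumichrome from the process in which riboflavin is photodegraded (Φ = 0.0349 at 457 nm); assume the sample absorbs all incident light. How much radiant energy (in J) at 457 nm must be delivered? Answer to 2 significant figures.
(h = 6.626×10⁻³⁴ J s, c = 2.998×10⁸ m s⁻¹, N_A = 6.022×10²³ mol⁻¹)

Product: 1.62 μmol = 1.62×10⁻⁶ mol.
Photons that must be absorbed: 1.62×10⁻⁶ / 0.0349 = 4.642×10⁻⁵ mol.
Photon energy: hc/λ = 4.347×10⁻¹⁹ J; per mole, 2.618×10⁵ J mol⁻¹.
Energy required: 4.642×10⁻⁵ × 2.618×10⁵ = 12 J.

12 J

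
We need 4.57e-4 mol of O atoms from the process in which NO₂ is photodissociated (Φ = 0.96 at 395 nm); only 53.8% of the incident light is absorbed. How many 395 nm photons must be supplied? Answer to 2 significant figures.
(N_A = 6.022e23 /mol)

5.3e20 photons

Photons that must be absorbed: 4.57e-4 / 0.96 = 4.760e-4 mol.
Incident photons needed: 4.760e-4 / 0.538 = 8.848e-4 mol.
Photon count: 8.848e-4 × 6.022e23 = 5.3e20.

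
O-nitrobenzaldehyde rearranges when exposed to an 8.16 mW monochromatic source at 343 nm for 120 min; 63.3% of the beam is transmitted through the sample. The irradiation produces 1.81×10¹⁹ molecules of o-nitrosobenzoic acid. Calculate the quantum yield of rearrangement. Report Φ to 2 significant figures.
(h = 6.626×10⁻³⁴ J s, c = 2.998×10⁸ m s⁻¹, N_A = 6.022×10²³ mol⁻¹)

Product: 1.81×10¹⁹ / 6.022×10²³ = 3.006×10⁻⁵ mol.
Photon energy at 343 nm: hc/λ = (6.626×10⁻³⁴)(2.998×10⁸)/(343×10⁻⁹) = 5.791×10⁻¹⁹ J.
Energy delivered: (8.16 mW)(7200 s) = 58.75 J.
Photons incident: 58.75 / 5.791×10⁻¹⁹ = 1.015×10²⁰, i.e. 1.015×10²⁰/6.022×10²³ = 1.685×10⁻⁴ mol.
Fraction absorbed: 1 − 63.3/100 = 0.3670.
Photons absorbed: 0.3670 × 1.685×10⁻⁴ = 6.184×10⁻⁵ mol.
Φ = 3.006×10⁻⁵ mol / 6.184×10⁻⁵ mol photons = 0.49.

Φ = 0.49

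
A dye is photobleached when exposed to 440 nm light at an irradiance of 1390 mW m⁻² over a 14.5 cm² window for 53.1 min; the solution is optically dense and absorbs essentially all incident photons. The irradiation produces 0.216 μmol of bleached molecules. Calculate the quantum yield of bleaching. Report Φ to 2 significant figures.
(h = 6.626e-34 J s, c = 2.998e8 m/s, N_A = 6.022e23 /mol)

Φ = 0.0091

Product: 0.216 μmol = 2.16e-7 mol.
Photon energy at 440 nm: hc/λ = (6.626e-34)(2.998e8)/(440e-9) = 4.515e-19 J.
Energy delivered: (1390 mW m⁻²)(14.5e-4 m²)(3186 s) = 6.421 J.
Photons incident: 6.421 / 4.515e-19 = 1.422e19, i.e. 1.422e19/6.022e23 = 2.361e-5 mol.
Φ = 2.16e-7 mol / 2.361e-5 mol photons = 0.0091.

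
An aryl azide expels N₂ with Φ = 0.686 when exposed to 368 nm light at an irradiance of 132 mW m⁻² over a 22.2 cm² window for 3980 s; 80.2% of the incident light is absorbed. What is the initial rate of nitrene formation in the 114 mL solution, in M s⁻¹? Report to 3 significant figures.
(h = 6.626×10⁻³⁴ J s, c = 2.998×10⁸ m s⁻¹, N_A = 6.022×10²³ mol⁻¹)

Photon energy at 368 nm: hc/λ = (6.626×10⁻³⁴)(2.998×10⁸)/(368×10⁻⁹) = 5.398×10⁻¹⁹ J.
Energy delivered: (132 mW m⁻²)(22.2×10⁻⁴ m²)(3980 s) = 1.166 J.
Photons incident: 1.166 / 5.398×10⁻¹⁹ = 2.160×10¹⁸, i.e. 2.160×10¹⁸/6.022×10²³ = 3.587×10⁻⁶ mol.
Photons absorbed: 0.802 × 3.587×10⁻⁶ = 2.877×10⁻⁶ mol.
Product formed: 0.686 × 2.877×10⁻⁶ = 1.974×10⁻⁶ mol.
Rate: 1.974×10⁻⁶ mol / (3980 s × 0.114 L) = 4.35×10⁻⁹ M s⁻¹.

4.35×10⁻⁹ M s⁻¹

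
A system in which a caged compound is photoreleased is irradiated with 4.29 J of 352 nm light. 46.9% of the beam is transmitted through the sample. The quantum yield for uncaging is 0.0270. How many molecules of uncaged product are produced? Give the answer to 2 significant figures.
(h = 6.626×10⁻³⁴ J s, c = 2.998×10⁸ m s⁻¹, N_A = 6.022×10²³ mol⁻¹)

Photon energy at 352 nm: hc/λ = (6.626×10⁻³⁴)(2.998×10⁸)/(352×10⁻⁹) = 5.643×10⁻¹⁹ J.
Photons incident: 4.29 / 5.643×10⁻¹⁹ = 7.602×10¹⁸, i.e. 7.602×10¹⁸/6.022×10²³ = 1.262×10⁻⁵ mol.
Fraction absorbed: 1 − 46.9/100 = 0.5310.
Photons absorbed: 0.5310 × 1.262×10⁻⁵ = 6.701×10⁻⁶ mol.
Product: Φ × n_abs = 0.0270 × 6.701×10⁻⁶ = 1.809×10⁻⁷ mol.
As a count: 1.809×10⁻⁷ × 6.022×10²³ = 1.1×10¹⁷.

1.1×10¹⁷ molecules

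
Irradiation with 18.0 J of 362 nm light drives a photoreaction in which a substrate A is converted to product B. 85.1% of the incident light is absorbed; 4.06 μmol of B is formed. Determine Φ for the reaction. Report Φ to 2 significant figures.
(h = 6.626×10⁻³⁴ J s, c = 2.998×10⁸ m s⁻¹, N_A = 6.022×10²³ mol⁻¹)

Φ = 0.088

Product: 4.06 μmol = 4.06×10⁻⁶ mol.
Photon energy at 362 nm: hc/λ = (6.626×10⁻³⁴)(2.998×10⁸)/(362×10⁻⁹) = 5.487×10⁻¹⁹ J.
Photons incident: 18.0 / 5.487×10⁻¹⁹ = 3.280×10¹⁹, i.e. 3.280×10¹⁹/6.022×10²³ = 5.447×10⁻⁵ mol.
Photons absorbed: 0.851 × 5.447×10⁻⁵ = 4.635×10⁻⁵ mol.
Φ = 4.06×10⁻⁶ mol / 4.635×10⁻⁵ mol photons = 0.088.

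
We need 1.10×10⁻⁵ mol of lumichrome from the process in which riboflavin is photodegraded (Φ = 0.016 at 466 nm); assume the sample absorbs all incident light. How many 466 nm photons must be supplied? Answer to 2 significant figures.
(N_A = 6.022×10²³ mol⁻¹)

Photons that must be absorbed: 1.10×10⁻⁵ / 0.016 = 6.875×10⁻⁴ mol.
Photon count: 6.875×10⁻⁴ × 6.022×10²³ = 4.1×10²⁰.

4.1×10²⁰ photons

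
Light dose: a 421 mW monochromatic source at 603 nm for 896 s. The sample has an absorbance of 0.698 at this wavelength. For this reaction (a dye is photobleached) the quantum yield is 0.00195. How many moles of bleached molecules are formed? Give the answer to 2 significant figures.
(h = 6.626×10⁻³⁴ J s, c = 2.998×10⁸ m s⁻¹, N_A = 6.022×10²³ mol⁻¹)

3.0×10⁻⁶ mol

Photon energy at 603 nm: hc/λ = (6.626×10⁻³⁴)(2.998×10⁸)/(603×10⁻⁹) = 3.294×10⁻¹⁹ J.
Energy delivered: (421 mW)(896 s) = 377.2 J.
Photons incident: 377.2 / 3.294×10⁻¹⁹ = 1.145×10²¹, i.e. 1.145×10²¹/6.022×10²³ = 0.001901 mol.
Fraction absorbed: 1 − 10^(−0.698) = 0.7996.
Photons absorbed: 0.7996 × 0.001901 = 0.001520 mol.
Product: Φ × n_abs = 0.00195 × 0.001520 = 2.964×10⁻⁶ mol.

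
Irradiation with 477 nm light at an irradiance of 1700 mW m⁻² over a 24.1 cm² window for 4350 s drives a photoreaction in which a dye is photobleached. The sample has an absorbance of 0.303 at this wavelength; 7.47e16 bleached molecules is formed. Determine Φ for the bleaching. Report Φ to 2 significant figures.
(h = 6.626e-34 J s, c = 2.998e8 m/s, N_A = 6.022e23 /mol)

Product: 7.47e16 / 6.022e23 = 1.240e-7 mol.
Photon energy at 477 nm: hc/λ = (6.626e-34)(2.998e8)/(477e-9) = 4.165e-19 J.
Energy delivered: (1700 mW m⁻²)(24.1e-4 m²)(4350 s) = 17.82 J.
Photons incident: 17.82 / 4.165e-19 = 4.279e19, i.e. 4.279e19/6.022e23 = 7.106e-5 mol.
Fraction absorbed: 1 − 10^(−0.303) = 0.5023.
Photons absorbed: 0.5023 × 7.106e-5 = 3.569e-5 mol.
Φ = 1.240e-7 mol / 3.569e-5 mol photons = 0.0035.

Φ = 0.0035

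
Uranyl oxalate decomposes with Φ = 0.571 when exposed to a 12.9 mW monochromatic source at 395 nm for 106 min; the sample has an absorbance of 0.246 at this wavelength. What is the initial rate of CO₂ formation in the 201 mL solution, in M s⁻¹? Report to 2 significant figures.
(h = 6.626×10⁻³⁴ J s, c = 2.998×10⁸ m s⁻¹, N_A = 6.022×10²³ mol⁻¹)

5.2×10⁻⁸ M s⁻¹

Photon energy at 395 nm: hc/λ = (6.626×10⁻³⁴)(2.998×10⁸)/(395×10⁻⁹) = 5.029×10⁻¹⁹ J.
Energy delivered: (12.9 mW)(6360 s) = 82.04 J.
Photons incident: 82.04 / 5.029×10⁻¹⁹ = 1.631×10²⁰, i.e. 1.631×10²⁰/6.022×10²³ = 2.708×10⁻⁴ mol.
Fraction absorbed: 1 − 10^(−0.246) = 0.4325.
Photons absorbed: 0.4325 × 2.708×10⁻⁴ = 1.171×10⁻⁴ mol.
Product formed: 0.571 × 1.171×10⁻⁴ = 6.686×10⁻⁵ mol.
Rate: 6.686×10⁻⁵ mol / (6360 s × 0.201 L) = 5.2×10⁻⁸ M s⁻¹.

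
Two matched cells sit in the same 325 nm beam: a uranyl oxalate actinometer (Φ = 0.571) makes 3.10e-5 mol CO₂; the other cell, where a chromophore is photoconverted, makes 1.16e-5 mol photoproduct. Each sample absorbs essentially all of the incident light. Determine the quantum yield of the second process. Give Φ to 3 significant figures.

Photons absorbed by the actinometer: 3.10e-5 / 0.571 = 5.429e-5 mol.
Φ(unknown) = 1.16e-5 / 5.429e-5 = 0.214.

Φ = 0.214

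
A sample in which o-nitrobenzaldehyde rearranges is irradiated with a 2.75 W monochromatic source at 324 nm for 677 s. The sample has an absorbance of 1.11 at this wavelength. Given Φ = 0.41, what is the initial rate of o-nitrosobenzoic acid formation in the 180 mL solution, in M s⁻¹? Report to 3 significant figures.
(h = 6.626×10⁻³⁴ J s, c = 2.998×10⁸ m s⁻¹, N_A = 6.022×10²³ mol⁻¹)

1.56×10⁻⁵ M s⁻¹

Photon energy at 324 nm: hc/λ = (6.626×10⁻³⁴)(2.998×10⁸)/(324×10⁻⁹) = 6.131×10⁻¹⁹ J.
Energy delivered: (2.75 W)(677 s) = 1862 J.
Photons incident: 1862 / 6.131×10⁻¹⁹ = 3.037×10²¹, i.e. 3.037×10²¹/6.022×10²³ = 0.005043 mol.
Fraction absorbed: 1 − 10^(−1.11) = 0.9224.
Photons absorbed: 0.9224 × 0.005043 = 0.004652 mol.
Product formed: 0.41 × 0.004652 = 0.001907 mol.
Rate: 0.001907 mol / (677 s × 0.18 L) = 1.56×10⁻⁵ M s⁻¹.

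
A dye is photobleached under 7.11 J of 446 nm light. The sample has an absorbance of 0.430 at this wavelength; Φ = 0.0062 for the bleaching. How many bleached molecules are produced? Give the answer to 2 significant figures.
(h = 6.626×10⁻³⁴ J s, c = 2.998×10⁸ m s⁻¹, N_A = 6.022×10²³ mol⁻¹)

Photon energy at 446 nm: hc/λ = (6.626×10⁻³⁴)(2.998×10⁸)/(446×10⁻⁹) = 4.454×10⁻¹⁹ J.
Photons incident: 7.11 / 4.454×10⁻¹⁹ = 1.596×10¹⁹, i.e. 1.596×10¹⁹/6.022×10²³ = 2.650×10⁻⁵ mol.
Fraction absorbed: 1 − 10^(−0.430) = 0.6285.
Photons absorbed: 0.6285 × 2.650×10⁻⁵ = 1.666×10⁻⁵ mol.
Product: Φ × n_abs = 0.0062 × 1.666×10⁻⁵ = 1.033×10⁻⁷ mol.
As a count: 1.033×10⁻⁷ × 6.022×10²³ = 6.2×10¹⁶.

6.2×10¹⁶ bleached molecules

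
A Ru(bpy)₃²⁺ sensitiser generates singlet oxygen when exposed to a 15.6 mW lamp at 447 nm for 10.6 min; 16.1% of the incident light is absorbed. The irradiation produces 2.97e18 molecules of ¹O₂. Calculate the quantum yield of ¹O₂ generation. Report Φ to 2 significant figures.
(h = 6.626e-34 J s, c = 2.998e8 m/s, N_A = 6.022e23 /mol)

Product: 2.97e18 / 6.022e23 = 4.932e-6 mol.
Photon energy at 447 nm: hc/λ = (6.626e-34)(2.998e8)/(447e-9) = 4.444e-19 J.
Energy delivered: (15.6 mW)(636 s) = 9.922 J.
Photons incident: 9.922 / 4.444e-19 = 2.233e19, i.e. 2.233e19/6.022e23 = 3.708e-5 mol.
Photons absorbed: 0.161 × 3.708e-5 = 5.970e-6 mol.
Φ = 4.932e-6 mol / 5.970e-6 mol photons = 0.83.

Φ = 0.83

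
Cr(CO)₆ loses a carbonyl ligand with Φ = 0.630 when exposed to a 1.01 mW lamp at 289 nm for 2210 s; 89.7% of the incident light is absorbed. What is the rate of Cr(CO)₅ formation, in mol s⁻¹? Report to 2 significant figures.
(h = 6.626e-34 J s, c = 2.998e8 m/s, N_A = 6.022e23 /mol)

Photon energy at 289 nm: hc/λ = (6.626e-34)(2.998e8)/(289e-9) = 6.874e-19 J.
Energy delivered: (1.01 mW)(2210 s) = 2.232 J.
Photons incident: 2.232 / 6.874e-19 = 3.247e18, i.e. 3.247e18/6.022e23 = 5.392e-6 mol.
Photons absorbed: 0.897 × 5.392e-6 = 4.837e-6 mol.
Product formed: 0.630 × 4.837e-6 = 3.047e-6 mol.
Rate: 3.047e-6 / 2210 s = 1.4e-9 mol s⁻¹.

1.4e-9 mol s⁻¹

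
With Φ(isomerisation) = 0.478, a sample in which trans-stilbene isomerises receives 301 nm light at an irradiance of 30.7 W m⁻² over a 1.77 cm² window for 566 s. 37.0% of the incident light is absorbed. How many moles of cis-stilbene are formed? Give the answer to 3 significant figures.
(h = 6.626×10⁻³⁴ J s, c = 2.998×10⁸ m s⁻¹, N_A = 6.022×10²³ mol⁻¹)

1.37×10⁻⁶ mol

Photon energy at 301 nm: hc/λ = (6.626×10⁻³⁴)(2.998×10⁸)/(301×10⁻⁹) = 6.600×10⁻¹⁹ J.
Energy delivered: (30.7 W m⁻²)(1.77×10⁻⁴ m²)(566 s) = 3.076 J.
Photons incident: 3.076 / 6.600×10⁻¹⁹ = 4.661×10¹⁸, i.e. 4.661×10¹⁸/6.022×10²³ = 7.740×10⁻⁶ mol.
Photons absorbed: 0.370 × 7.740×10⁻⁶ = 2.864×10⁻⁶ mol.
Product: Φ × n_abs = 0.478 × 2.864×10⁻⁶ = 1.369×10⁻⁶ mol.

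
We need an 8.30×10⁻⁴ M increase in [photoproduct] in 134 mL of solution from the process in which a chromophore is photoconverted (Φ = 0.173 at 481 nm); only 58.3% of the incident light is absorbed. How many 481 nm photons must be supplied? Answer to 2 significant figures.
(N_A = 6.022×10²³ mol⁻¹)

Product: (8.30×10⁻⁴ M)(0.134 L) = 1.112×10⁻⁴ mol.
Photons that must be absorbed: 1.112×10⁻⁴ / 0.173 = 6.428×10⁻⁴ mol.
Incident photons needed: 6.428×10⁻⁴ / 0.583 = 0.001103 mol.
Photon count: 0.001103 × 6.022×10²³ = 6.6×10²⁰.

6.6×10²⁰ photons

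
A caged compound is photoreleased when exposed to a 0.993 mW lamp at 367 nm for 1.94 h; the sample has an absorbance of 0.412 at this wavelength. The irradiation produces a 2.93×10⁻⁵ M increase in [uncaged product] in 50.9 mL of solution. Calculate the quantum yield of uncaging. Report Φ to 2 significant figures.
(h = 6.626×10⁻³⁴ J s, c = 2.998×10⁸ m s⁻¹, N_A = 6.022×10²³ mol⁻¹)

Product: (2.93×10⁻⁵ M)(0.0509 L) = 1.491×10⁻⁶ mol.
Photon energy at 367 nm: hc/λ = (6.626×10⁻³⁴)(2.998×10⁸)/(367×10⁻⁹) = 5.413×10⁻¹⁹ J.
Energy delivered: (0.993 mW)(6984 s) = 6.935 J.
Photons incident: 6.935 / 5.413×10⁻¹⁹ = 1.281×10¹⁹, i.e. 1.281×10¹⁹/6.022×10²³ = 2.127×10⁻⁵ mol.
Fraction absorbed: 1 − 10^(−0.412) = 0.6127.
Photons absorbed: 0.6127 × 2.127×10⁻⁵ = 1.303×10⁻⁵ mol.
Φ = 1.491×10⁻⁶ mol / 1.303×10⁻⁵ mol photons = 0.11.

Φ = 0.11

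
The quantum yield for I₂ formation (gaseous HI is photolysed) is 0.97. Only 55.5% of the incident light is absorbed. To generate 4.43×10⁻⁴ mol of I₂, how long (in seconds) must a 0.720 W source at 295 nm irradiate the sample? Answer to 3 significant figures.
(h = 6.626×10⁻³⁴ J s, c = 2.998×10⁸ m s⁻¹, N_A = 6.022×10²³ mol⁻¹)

t ≈ 463 s

Photons that must be absorbed: 4.43×10⁻⁴ / 0.97 = 4.567×10⁻⁴ mol.
Incident photons needed: 4.567×10⁻⁴ / 0.555 = 8.229×10⁻⁴ mol.
Photon energy: hc/λ = 6.734×10⁻¹⁹ J; per mole, 4.055×10⁵ J mol⁻¹.
Energy required: 8.229×10⁻⁴ × 4.055×10⁵ = 333.7 J.
Time: 333.7 J / 0.72 W = 463 s.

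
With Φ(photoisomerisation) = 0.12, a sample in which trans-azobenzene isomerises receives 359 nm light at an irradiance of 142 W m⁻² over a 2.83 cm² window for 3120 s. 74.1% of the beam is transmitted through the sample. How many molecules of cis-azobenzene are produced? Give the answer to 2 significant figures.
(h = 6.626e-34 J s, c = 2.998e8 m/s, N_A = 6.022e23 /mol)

7.0e18 molecules

Photon energy at 359 nm: hc/λ = (6.626e-34)(2.998e8)/(359e-9) = 5.533e-19 J.
Energy delivered: (142 W m⁻²)(2.83e-4 m²)(3120 s) = 125.4 J.
Photons incident: 125.4 / 5.533e-19 = 2.266e20, i.e. 2.266e20/6.022e23 = 3.763e-4 mol.
Fraction absorbed: 1 − 74.1/100 = 0.2590.
Photons absorbed: 0.2590 × 3.763e-4 = 9.746e-5 mol.
Product: Φ × n_abs = 0.12 × 9.746e-5 = 1.170e-5 mol.
As a count: 1.170e-5 × 6.022e23 = 7.0e18.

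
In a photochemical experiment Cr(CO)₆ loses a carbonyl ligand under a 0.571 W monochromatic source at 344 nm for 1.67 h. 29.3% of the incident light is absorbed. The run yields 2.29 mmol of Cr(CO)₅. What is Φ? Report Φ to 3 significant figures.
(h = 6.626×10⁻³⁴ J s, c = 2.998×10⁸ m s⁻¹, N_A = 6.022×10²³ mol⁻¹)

Φ = 0.792

Product: 2.29 mmol = 0.00229 mol.
Photon energy at 344 nm: hc/λ = (6.626×10⁻³⁴)(2.998×10⁸)/(344×10⁻⁹) = 5.775×10⁻¹⁹ J.
Energy delivered: (0.571 W)(6012 s) = 3433 J.
Photons incident: 3433 / 5.775×10⁻¹⁹ = 5.945×10²¹, i.e. 5.945×10²¹/6.022×10²³ = 0.009872 mol.
Photons absorbed: 0.293 × 0.009872 = 0.002892 mol.
Φ = 0.00229 mol / 0.002892 mol photons = 0.792.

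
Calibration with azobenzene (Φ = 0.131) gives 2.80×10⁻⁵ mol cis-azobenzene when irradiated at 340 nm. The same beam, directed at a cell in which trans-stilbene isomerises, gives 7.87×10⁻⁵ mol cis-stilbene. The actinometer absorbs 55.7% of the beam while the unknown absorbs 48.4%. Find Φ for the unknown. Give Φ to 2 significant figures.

Photons absorbed by the actinometer: 2.80×10⁻⁵ / 0.131 = 2.137×10⁻⁴ mol.
Incident flux: 2.137×10⁻⁴ / 0.557 = 3.837×10⁻⁴ einstein.
Absorbed by unknown: 0.484 × 3.837×10⁻⁴ = 1.857×10⁻⁴ mol.
Φ(unknown) = 7.87×10⁻⁵ / 1.857×10⁻⁴ = 0.42.

Φ = 0.42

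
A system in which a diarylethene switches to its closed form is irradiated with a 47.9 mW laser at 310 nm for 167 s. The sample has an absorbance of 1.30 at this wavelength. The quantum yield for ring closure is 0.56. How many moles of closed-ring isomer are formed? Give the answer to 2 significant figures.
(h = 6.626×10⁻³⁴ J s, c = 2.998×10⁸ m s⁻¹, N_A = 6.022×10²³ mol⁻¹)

Photon energy at 310 nm: hc/λ = (6.626×10⁻³⁴)(2.998×10⁸)/(310×10⁻⁹) = 6.408×10⁻¹⁹ J.
Energy delivered: (47.9 mW)(167 s) = 7.999 J.
Photons incident: 7.999 / 6.408×10⁻¹⁹ = 1.248×10¹⁹, i.e. 1.248×10¹⁹/6.022×10²³ = 2.072×10⁻⁵ mol.
Fraction absorbed: 1 − 10^(−1.30) = 0.9499.
Photons absorbed: 0.9499 × 2.072×10⁻⁵ = 1.968×10⁻⁵ mol.
Product: Φ × n_abs = 0.56 × 1.968×10⁻⁵ = 1.102×10⁻⁵ mol.

1.1×10⁻⁵ mol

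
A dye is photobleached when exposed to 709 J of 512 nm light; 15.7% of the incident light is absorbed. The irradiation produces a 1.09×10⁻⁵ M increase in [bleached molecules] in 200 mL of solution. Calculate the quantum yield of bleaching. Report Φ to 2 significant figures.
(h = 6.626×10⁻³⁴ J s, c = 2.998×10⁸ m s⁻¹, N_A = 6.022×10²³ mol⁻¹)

Φ = 0.0046

Product: (1.09×10⁻⁵ M)(0.2 L) = 2.180×10⁻⁶ mol.
Photon energy at 512 nm: hc/λ = (6.626×10⁻³⁴)(2.998×10⁸)/(512×10⁻⁹) = 3.880×10⁻¹⁹ J.
Photons incident: 709 / 3.880×10⁻¹⁹ = 1.827×10²¹, i.e. 1.827×10²¹/6.022×10²³ = 0.003034 mol.
Photons absorbed: 0.157 × 0.003034 = 4.763×10⁻⁴ mol.
Φ = 2.180×10⁻⁶ mol / 4.763×10⁻⁴ mol photons = 0.0046.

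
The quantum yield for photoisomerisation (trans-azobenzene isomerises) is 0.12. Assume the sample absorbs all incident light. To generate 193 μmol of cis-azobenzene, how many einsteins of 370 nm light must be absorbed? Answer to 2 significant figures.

Product: 193 μmol = 1.93×10⁻⁴ mol.
Photons that must be absorbed: 1.93×10⁻⁴ / 0.12 = 0.001608 mol.

0.0016 einstein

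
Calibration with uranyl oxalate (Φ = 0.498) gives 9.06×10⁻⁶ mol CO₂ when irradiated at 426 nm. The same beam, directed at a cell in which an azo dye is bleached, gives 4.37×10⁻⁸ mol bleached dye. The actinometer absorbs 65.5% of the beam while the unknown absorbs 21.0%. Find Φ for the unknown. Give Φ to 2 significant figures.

Φ = 0.0075

Photons absorbed by the actinometer: 9.06×10⁻⁶ / 0.498 = 1.819×10⁻⁵ mol.
Incident flux: 1.819×10⁻⁵ / 0.655 = 2.777×10⁻⁵ einstein.
Absorbed by unknown: 0.210 × 2.777×10⁻⁵ = 5.832×10⁻⁶ mol.
Φ(unknown) = 4.37×10⁻⁸ / 5.832×10⁻⁶ = 0.0075.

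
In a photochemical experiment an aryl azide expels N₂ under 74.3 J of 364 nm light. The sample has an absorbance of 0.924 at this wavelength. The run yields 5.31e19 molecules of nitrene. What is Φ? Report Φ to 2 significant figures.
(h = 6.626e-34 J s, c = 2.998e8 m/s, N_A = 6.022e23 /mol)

Φ = 0.44

Product: 5.31e19 / 6.022e23 = 8.818e-5 mol.
Photon energy at 364 nm: hc/λ = (6.626e-34)(2.998e8)/(364e-9) = 5.457e-19 J.
Photons incident: 74.3 / 5.457e-19 = 1.362e20, i.e. 1.362e20/6.022e23 = 2.262e-4 mol.
Fraction absorbed: 1 − 10^(−0.924) = 0.8809.
Photons absorbed: 0.8809 × 2.262e-4 = 1.993e-4 mol.
Φ = 8.818e-5 mol / 1.993e-4 mol photons = 0.44.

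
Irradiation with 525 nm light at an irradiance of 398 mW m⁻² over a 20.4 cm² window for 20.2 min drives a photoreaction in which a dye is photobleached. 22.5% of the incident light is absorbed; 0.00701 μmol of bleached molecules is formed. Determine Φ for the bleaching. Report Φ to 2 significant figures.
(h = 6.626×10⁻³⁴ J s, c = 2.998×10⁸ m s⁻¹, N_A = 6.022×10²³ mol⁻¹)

Product: 0.00701 μmol = 7.01×10⁻⁹ mol.
Photon energy at 525 nm: hc/λ = (6.626×10⁻³⁴)(2.998×10⁸)/(525×10⁻⁹) = 3.784×10⁻¹⁹ J.
Energy delivered: (398 mW m⁻²)(20.4×10⁻⁴ m²)(1212 s) = 0.9840 J.
Photons incident: 0.9840 / 3.784×10⁻¹⁹ = 2.600×10¹⁸, i.e. 2.600×10¹⁸/6.022×10²³ = 4.318×10⁻⁶ mol.
Photons absorbed: 0.225 × 4.318×10⁻⁶ = 9.716×10⁻⁷ mol.
Φ = 7.01×10⁻⁹ mol / 9.716×10⁻⁷ mol photons = 0.0072.

Φ = 0.0072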